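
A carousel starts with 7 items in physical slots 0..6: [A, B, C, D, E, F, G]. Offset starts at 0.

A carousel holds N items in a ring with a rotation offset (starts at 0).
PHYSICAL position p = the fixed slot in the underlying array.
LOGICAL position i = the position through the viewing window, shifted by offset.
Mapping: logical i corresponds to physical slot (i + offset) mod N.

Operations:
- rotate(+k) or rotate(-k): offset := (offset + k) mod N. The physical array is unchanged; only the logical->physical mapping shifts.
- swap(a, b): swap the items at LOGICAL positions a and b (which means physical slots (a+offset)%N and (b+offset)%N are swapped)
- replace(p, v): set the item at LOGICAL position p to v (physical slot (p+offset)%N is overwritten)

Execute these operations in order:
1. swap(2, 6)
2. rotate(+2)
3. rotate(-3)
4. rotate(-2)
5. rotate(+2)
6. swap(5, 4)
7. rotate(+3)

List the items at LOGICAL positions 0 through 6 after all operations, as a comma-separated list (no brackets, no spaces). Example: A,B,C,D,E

Answer: G,E,D,F,C,A,B

Derivation:
After op 1 (swap(2, 6)): offset=0, physical=[A,B,G,D,E,F,C], logical=[A,B,G,D,E,F,C]
After op 2 (rotate(+2)): offset=2, physical=[A,B,G,D,E,F,C], logical=[G,D,E,F,C,A,B]
After op 3 (rotate(-3)): offset=6, physical=[A,B,G,D,E,F,C], logical=[C,A,B,G,D,E,F]
After op 4 (rotate(-2)): offset=4, physical=[A,B,G,D,E,F,C], logical=[E,F,C,A,B,G,D]
After op 5 (rotate(+2)): offset=6, physical=[A,B,G,D,E,F,C], logical=[C,A,B,G,D,E,F]
After op 6 (swap(5, 4)): offset=6, physical=[A,B,G,E,D,F,C], logical=[C,A,B,G,E,D,F]
After op 7 (rotate(+3)): offset=2, physical=[A,B,G,E,D,F,C], logical=[G,E,D,F,C,A,B]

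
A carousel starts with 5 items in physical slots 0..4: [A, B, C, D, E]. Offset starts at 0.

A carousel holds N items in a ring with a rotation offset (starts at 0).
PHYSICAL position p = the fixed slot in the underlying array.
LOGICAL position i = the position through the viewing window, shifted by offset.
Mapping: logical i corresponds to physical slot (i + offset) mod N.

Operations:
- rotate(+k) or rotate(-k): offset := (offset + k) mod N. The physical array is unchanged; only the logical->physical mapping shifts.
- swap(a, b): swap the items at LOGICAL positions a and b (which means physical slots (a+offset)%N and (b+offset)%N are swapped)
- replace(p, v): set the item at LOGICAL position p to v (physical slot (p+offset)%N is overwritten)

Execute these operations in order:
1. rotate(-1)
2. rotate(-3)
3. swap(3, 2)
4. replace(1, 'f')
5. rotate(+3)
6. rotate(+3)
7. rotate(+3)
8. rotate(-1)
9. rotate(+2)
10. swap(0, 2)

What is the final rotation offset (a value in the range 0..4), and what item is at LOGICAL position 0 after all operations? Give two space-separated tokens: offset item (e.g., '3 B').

Answer: 1 E

Derivation:
After op 1 (rotate(-1)): offset=4, physical=[A,B,C,D,E], logical=[E,A,B,C,D]
After op 2 (rotate(-3)): offset=1, physical=[A,B,C,D,E], logical=[B,C,D,E,A]
After op 3 (swap(3, 2)): offset=1, physical=[A,B,C,E,D], logical=[B,C,E,D,A]
After op 4 (replace(1, 'f')): offset=1, physical=[A,B,f,E,D], logical=[B,f,E,D,A]
After op 5 (rotate(+3)): offset=4, physical=[A,B,f,E,D], logical=[D,A,B,f,E]
After op 6 (rotate(+3)): offset=2, physical=[A,B,f,E,D], logical=[f,E,D,A,B]
After op 7 (rotate(+3)): offset=0, physical=[A,B,f,E,D], logical=[A,B,f,E,D]
After op 8 (rotate(-1)): offset=4, physical=[A,B,f,E,D], logical=[D,A,B,f,E]
After op 9 (rotate(+2)): offset=1, physical=[A,B,f,E,D], logical=[B,f,E,D,A]
After op 10 (swap(0, 2)): offset=1, physical=[A,E,f,B,D], logical=[E,f,B,D,A]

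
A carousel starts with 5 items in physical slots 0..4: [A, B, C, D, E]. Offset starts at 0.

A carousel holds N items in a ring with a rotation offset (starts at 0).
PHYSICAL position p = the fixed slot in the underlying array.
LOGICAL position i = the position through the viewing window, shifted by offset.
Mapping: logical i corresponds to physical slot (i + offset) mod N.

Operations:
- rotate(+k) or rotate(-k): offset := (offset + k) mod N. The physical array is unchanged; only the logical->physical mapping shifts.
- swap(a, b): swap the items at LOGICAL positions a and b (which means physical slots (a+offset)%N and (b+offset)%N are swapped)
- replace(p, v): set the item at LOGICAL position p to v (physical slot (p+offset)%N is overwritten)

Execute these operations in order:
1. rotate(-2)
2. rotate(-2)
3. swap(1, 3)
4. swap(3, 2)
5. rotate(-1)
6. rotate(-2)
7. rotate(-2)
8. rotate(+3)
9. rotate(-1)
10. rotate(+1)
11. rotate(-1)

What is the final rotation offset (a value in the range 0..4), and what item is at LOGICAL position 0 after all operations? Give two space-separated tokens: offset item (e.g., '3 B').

Answer: 3 C

Derivation:
After op 1 (rotate(-2)): offset=3, physical=[A,B,C,D,E], logical=[D,E,A,B,C]
After op 2 (rotate(-2)): offset=1, physical=[A,B,C,D,E], logical=[B,C,D,E,A]
After op 3 (swap(1, 3)): offset=1, physical=[A,B,E,D,C], logical=[B,E,D,C,A]
After op 4 (swap(3, 2)): offset=1, physical=[A,B,E,C,D], logical=[B,E,C,D,A]
After op 5 (rotate(-1)): offset=0, physical=[A,B,E,C,D], logical=[A,B,E,C,D]
After op 6 (rotate(-2)): offset=3, physical=[A,B,E,C,D], logical=[C,D,A,B,E]
After op 7 (rotate(-2)): offset=1, physical=[A,B,E,C,D], logical=[B,E,C,D,A]
After op 8 (rotate(+3)): offset=4, physical=[A,B,E,C,D], logical=[D,A,B,E,C]
After op 9 (rotate(-1)): offset=3, physical=[A,B,E,C,D], logical=[C,D,A,B,E]
After op 10 (rotate(+1)): offset=4, physical=[A,B,E,C,D], logical=[D,A,B,E,C]
After op 11 (rotate(-1)): offset=3, physical=[A,B,E,C,D], logical=[C,D,A,B,E]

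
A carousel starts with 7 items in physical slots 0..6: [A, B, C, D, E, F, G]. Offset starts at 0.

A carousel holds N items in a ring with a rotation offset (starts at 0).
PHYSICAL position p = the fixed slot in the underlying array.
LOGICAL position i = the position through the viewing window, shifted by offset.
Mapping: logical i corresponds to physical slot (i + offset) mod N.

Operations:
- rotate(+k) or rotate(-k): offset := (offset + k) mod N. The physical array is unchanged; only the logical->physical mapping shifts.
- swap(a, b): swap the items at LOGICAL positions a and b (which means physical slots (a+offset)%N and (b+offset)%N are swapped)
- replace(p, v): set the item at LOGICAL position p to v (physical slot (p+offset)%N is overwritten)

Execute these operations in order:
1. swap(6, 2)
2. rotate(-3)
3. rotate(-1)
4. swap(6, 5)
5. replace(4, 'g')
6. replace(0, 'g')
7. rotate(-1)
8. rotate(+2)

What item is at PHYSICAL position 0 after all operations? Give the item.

After op 1 (swap(6, 2)): offset=0, physical=[A,B,G,D,E,F,C], logical=[A,B,G,D,E,F,C]
After op 2 (rotate(-3)): offset=4, physical=[A,B,G,D,E,F,C], logical=[E,F,C,A,B,G,D]
After op 3 (rotate(-1)): offset=3, physical=[A,B,G,D,E,F,C], logical=[D,E,F,C,A,B,G]
After op 4 (swap(6, 5)): offset=3, physical=[A,G,B,D,E,F,C], logical=[D,E,F,C,A,G,B]
After op 5 (replace(4, 'g')): offset=3, physical=[g,G,B,D,E,F,C], logical=[D,E,F,C,g,G,B]
After op 6 (replace(0, 'g')): offset=3, physical=[g,G,B,g,E,F,C], logical=[g,E,F,C,g,G,B]
After op 7 (rotate(-1)): offset=2, physical=[g,G,B,g,E,F,C], logical=[B,g,E,F,C,g,G]
After op 8 (rotate(+2)): offset=4, physical=[g,G,B,g,E,F,C], logical=[E,F,C,g,G,B,g]

Answer: g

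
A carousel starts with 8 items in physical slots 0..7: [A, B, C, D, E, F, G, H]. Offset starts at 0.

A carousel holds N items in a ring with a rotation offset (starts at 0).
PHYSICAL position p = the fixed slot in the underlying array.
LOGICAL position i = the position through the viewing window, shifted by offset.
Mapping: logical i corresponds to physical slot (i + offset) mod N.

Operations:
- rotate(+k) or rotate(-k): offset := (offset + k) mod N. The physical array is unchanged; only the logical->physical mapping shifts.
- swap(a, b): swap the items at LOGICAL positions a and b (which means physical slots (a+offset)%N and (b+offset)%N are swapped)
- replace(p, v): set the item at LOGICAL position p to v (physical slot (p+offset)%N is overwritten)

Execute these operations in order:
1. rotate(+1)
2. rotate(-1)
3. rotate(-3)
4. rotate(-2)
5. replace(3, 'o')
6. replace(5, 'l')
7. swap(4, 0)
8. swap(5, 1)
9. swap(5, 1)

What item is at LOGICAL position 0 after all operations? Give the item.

Answer: H

Derivation:
After op 1 (rotate(+1)): offset=1, physical=[A,B,C,D,E,F,G,H], logical=[B,C,D,E,F,G,H,A]
After op 2 (rotate(-1)): offset=0, physical=[A,B,C,D,E,F,G,H], logical=[A,B,C,D,E,F,G,H]
After op 3 (rotate(-3)): offset=5, physical=[A,B,C,D,E,F,G,H], logical=[F,G,H,A,B,C,D,E]
After op 4 (rotate(-2)): offset=3, physical=[A,B,C,D,E,F,G,H], logical=[D,E,F,G,H,A,B,C]
After op 5 (replace(3, 'o')): offset=3, physical=[A,B,C,D,E,F,o,H], logical=[D,E,F,o,H,A,B,C]
After op 6 (replace(5, 'l')): offset=3, physical=[l,B,C,D,E,F,o,H], logical=[D,E,F,o,H,l,B,C]
After op 7 (swap(4, 0)): offset=3, physical=[l,B,C,H,E,F,o,D], logical=[H,E,F,o,D,l,B,C]
After op 8 (swap(5, 1)): offset=3, physical=[E,B,C,H,l,F,o,D], logical=[H,l,F,o,D,E,B,C]
After op 9 (swap(5, 1)): offset=3, physical=[l,B,C,H,E,F,o,D], logical=[H,E,F,o,D,l,B,C]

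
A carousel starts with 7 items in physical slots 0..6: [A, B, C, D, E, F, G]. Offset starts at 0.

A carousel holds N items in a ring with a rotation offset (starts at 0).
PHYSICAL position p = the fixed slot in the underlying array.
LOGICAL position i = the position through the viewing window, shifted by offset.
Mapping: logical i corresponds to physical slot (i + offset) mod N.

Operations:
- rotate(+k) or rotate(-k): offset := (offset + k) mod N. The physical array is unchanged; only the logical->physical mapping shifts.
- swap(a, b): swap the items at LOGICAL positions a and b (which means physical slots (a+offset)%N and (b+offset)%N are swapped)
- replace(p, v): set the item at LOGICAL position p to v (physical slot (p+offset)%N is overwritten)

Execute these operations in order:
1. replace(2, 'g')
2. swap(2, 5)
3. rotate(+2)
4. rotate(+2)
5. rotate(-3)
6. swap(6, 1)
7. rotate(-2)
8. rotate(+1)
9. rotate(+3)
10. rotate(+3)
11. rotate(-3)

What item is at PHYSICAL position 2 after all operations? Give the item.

After op 1 (replace(2, 'g')): offset=0, physical=[A,B,g,D,E,F,G], logical=[A,B,g,D,E,F,G]
After op 2 (swap(2, 5)): offset=0, physical=[A,B,F,D,E,g,G], logical=[A,B,F,D,E,g,G]
After op 3 (rotate(+2)): offset=2, physical=[A,B,F,D,E,g,G], logical=[F,D,E,g,G,A,B]
After op 4 (rotate(+2)): offset=4, physical=[A,B,F,D,E,g,G], logical=[E,g,G,A,B,F,D]
After op 5 (rotate(-3)): offset=1, physical=[A,B,F,D,E,g,G], logical=[B,F,D,E,g,G,A]
After op 6 (swap(6, 1)): offset=1, physical=[F,B,A,D,E,g,G], logical=[B,A,D,E,g,G,F]
After op 7 (rotate(-2)): offset=6, physical=[F,B,A,D,E,g,G], logical=[G,F,B,A,D,E,g]
After op 8 (rotate(+1)): offset=0, physical=[F,B,A,D,E,g,G], logical=[F,B,A,D,E,g,G]
After op 9 (rotate(+3)): offset=3, physical=[F,B,A,D,E,g,G], logical=[D,E,g,G,F,B,A]
After op 10 (rotate(+3)): offset=6, physical=[F,B,A,D,E,g,G], logical=[G,F,B,A,D,E,g]
After op 11 (rotate(-3)): offset=3, physical=[F,B,A,D,E,g,G], logical=[D,E,g,G,F,B,A]

Answer: A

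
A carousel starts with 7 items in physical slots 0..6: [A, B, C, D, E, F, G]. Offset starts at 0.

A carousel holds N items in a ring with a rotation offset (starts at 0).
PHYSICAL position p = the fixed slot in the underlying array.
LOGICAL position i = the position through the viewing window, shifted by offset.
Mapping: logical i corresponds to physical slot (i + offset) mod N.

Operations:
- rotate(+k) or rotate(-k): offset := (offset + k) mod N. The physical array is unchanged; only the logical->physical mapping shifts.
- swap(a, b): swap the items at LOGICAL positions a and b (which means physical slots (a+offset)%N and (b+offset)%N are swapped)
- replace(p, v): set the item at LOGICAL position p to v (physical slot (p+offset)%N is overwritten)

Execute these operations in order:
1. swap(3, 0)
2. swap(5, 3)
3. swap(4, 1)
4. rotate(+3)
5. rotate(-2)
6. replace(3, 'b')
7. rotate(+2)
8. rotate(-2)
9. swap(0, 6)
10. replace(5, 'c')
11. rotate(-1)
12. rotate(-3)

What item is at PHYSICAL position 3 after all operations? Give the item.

Answer: F

Derivation:
After op 1 (swap(3, 0)): offset=0, physical=[D,B,C,A,E,F,G], logical=[D,B,C,A,E,F,G]
After op 2 (swap(5, 3)): offset=0, physical=[D,B,C,F,E,A,G], logical=[D,B,C,F,E,A,G]
After op 3 (swap(4, 1)): offset=0, physical=[D,E,C,F,B,A,G], logical=[D,E,C,F,B,A,G]
After op 4 (rotate(+3)): offset=3, physical=[D,E,C,F,B,A,G], logical=[F,B,A,G,D,E,C]
After op 5 (rotate(-2)): offset=1, physical=[D,E,C,F,B,A,G], logical=[E,C,F,B,A,G,D]
After op 6 (replace(3, 'b')): offset=1, physical=[D,E,C,F,b,A,G], logical=[E,C,F,b,A,G,D]
After op 7 (rotate(+2)): offset=3, physical=[D,E,C,F,b,A,G], logical=[F,b,A,G,D,E,C]
After op 8 (rotate(-2)): offset=1, physical=[D,E,C,F,b,A,G], logical=[E,C,F,b,A,G,D]
After op 9 (swap(0, 6)): offset=1, physical=[E,D,C,F,b,A,G], logical=[D,C,F,b,A,G,E]
After op 10 (replace(5, 'c')): offset=1, physical=[E,D,C,F,b,A,c], logical=[D,C,F,b,A,c,E]
After op 11 (rotate(-1)): offset=0, physical=[E,D,C,F,b,A,c], logical=[E,D,C,F,b,A,c]
After op 12 (rotate(-3)): offset=4, physical=[E,D,C,F,b,A,c], logical=[b,A,c,E,D,C,F]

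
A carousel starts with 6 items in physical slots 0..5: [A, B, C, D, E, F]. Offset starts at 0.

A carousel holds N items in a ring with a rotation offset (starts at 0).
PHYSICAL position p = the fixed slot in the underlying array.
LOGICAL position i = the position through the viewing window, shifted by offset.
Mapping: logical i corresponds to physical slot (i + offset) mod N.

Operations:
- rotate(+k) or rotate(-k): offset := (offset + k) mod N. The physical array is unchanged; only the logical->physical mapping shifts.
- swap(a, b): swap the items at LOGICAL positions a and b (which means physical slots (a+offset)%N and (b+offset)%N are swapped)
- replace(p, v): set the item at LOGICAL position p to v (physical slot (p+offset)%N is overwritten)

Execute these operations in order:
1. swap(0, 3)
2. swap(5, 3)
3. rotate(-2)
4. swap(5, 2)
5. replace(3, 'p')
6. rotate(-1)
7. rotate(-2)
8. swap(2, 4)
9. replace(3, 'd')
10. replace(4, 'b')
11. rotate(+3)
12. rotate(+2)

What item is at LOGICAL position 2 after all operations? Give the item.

After op 1 (swap(0, 3)): offset=0, physical=[D,B,C,A,E,F], logical=[D,B,C,A,E,F]
After op 2 (swap(5, 3)): offset=0, physical=[D,B,C,F,E,A], logical=[D,B,C,F,E,A]
After op 3 (rotate(-2)): offset=4, physical=[D,B,C,F,E,A], logical=[E,A,D,B,C,F]
After op 4 (swap(5, 2)): offset=4, physical=[F,B,C,D,E,A], logical=[E,A,F,B,C,D]
After op 5 (replace(3, 'p')): offset=4, physical=[F,p,C,D,E,A], logical=[E,A,F,p,C,D]
After op 6 (rotate(-1)): offset=3, physical=[F,p,C,D,E,A], logical=[D,E,A,F,p,C]
After op 7 (rotate(-2)): offset=1, physical=[F,p,C,D,E,A], logical=[p,C,D,E,A,F]
After op 8 (swap(2, 4)): offset=1, physical=[F,p,C,A,E,D], logical=[p,C,A,E,D,F]
After op 9 (replace(3, 'd')): offset=1, physical=[F,p,C,A,d,D], logical=[p,C,A,d,D,F]
After op 10 (replace(4, 'b')): offset=1, physical=[F,p,C,A,d,b], logical=[p,C,A,d,b,F]
After op 11 (rotate(+3)): offset=4, physical=[F,p,C,A,d,b], logical=[d,b,F,p,C,A]
After op 12 (rotate(+2)): offset=0, physical=[F,p,C,A,d,b], logical=[F,p,C,A,d,b]

Answer: C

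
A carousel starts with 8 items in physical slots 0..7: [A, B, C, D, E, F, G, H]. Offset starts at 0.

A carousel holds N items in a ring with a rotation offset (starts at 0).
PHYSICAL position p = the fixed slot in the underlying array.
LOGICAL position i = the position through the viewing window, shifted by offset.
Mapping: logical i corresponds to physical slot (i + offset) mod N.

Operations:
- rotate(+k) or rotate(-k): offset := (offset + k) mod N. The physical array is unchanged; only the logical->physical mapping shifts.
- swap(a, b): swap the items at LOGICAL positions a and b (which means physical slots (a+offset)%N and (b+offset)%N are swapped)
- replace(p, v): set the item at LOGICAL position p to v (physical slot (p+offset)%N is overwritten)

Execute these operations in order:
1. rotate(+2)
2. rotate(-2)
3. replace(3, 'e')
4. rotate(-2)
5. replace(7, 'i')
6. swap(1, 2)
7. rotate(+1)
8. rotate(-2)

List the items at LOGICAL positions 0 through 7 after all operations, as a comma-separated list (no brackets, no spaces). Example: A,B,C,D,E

Answer: i,G,A,H,B,C,e,E

Derivation:
After op 1 (rotate(+2)): offset=2, physical=[A,B,C,D,E,F,G,H], logical=[C,D,E,F,G,H,A,B]
After op 2 (rotate(-2)): offset=0, physical=[A,B,C,D,E,F,G,H], logical=[A,B,C,D,E,F,G,H]
After op 3 (replace(3, 'e')): offset=0, physical=[A,B,C,e,E,F,G,H], logical=[A,B,C,e,E,F,G,H]
After op 4 (rotate(-2)): offset=6, physical=[A,B,C,e,E,F,G,H], logical=[G,H,A,B,C,e,E,F]
After op 5 (replace(7, 'i')): offset=6, physical=[A,B,C,e,E,i,G,H], logical=[G,H,A,B,C,e,E,i]
After op 6 (swap(1, 2)): offset=6, physical=[H,B,C,e,E,i,G,A], logical=[G,A,H,B,C,e,E,i]
After op 7 (rotate(+1)): offset=7, physical=[H,B,C,e,E,i,G,A], logical=[A,H,B,C,e,E,i,G]
After op 8 (rotate(-2)): offset=5, physical=[H,B,C,e,E,i,G,A], logical=[i,G,A,H,B,C,e,E]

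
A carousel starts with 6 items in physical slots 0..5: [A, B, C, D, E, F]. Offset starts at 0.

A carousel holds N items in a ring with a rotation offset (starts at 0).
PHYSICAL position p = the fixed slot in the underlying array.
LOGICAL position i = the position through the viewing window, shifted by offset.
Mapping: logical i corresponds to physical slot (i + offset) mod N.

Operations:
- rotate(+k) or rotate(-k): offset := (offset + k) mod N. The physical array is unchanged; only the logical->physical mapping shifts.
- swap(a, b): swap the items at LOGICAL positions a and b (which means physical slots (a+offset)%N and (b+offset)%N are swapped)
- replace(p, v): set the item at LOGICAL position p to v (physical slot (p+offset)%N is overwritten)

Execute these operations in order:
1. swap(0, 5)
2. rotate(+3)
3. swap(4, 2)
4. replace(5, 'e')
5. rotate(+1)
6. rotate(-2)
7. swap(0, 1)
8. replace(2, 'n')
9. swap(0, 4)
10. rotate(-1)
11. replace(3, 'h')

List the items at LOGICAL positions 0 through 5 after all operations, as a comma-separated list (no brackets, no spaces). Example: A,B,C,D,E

Answer: A,F,e,h,B,D

Derivation:
After op 1 (swap(0, 5)): offset=0, physical=[F,B,C,D,E,A], logical=[F,B,C,D,E,A]
After op 2 (rotate(+3)): offset=3, physical=[F,B,C,D,E,A], logical=[D,E,A,F,B,C]
After op 3 (swap(4, 2)): offset=3, physical=[F,A,C,D,E,B], logical=[D,E,B,F,A,C]
After op 4 (replace(5, 'e')): offset=3, physical=[F,A,e,D,E,B], logical=[D,E,B,F,A,e]
After op 5 (rotate(+1)): offset=4, physical=[F,A,e,D,E,B], logical=[E,B,F,A,e,D]
After op 6 (rotate(-2)): offset=2, physical=[F,A,e,D,E,B], logical=[e,D,E,B,F,A]
After op 7 (swap(0, 1)): offset=2, physical=[F,A,D,e,E,B], logical=[D,e,E,B,F,A]
After op 8 (replace(2, 'n')): offset=2, physical=[F,A,D,e,n,B], logical=[D,e,n,B,F,A]
After op 9 (swap(0, 4)): offset=2, physical=[D,A,F,e,n,B], logical=[F,e,n,B,D,A]
After op 10 (rotate(-1)): offset=1, physical=[D,A,F,e,n,B], logical=[A,F,e,n,B,D]
After op 11 (replace(3, 'h')): offset=1, physical=[D,A,F,e,h,B], logical=[A,F,e,h,B,D]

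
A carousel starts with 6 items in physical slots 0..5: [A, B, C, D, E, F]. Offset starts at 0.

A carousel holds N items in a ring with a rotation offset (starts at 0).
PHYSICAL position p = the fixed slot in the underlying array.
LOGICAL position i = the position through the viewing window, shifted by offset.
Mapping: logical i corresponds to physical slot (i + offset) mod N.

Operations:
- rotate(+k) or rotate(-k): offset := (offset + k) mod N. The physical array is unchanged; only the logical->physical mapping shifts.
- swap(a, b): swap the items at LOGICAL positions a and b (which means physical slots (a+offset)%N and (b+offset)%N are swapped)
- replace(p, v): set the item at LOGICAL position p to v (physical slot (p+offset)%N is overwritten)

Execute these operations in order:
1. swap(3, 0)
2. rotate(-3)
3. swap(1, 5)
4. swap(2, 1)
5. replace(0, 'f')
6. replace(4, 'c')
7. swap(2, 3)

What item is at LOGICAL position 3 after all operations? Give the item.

Answer: C

Derivation:
After op 1 (swap(3, 0)): offset=0, physical=[D,B,C,A,E,F], logical=[D,B,C,A,E,F]
After op 2 (rotate(-3)): offset=3, physical=[D,B,C,A,E,F], logical=[A,E,F,D,B,C]
After op 3 (swap(1, 5)): offset=3, physical=[D,B,E,A,C,F], logical=[A,C,F,D,B,E]
After op 4 (swap(2, 1)): offset=3, physical=[D,B,E,A,F,C], logical=[A,F,C,D,B,E]
After op 5 (replace(0, 'f')): offset=3, physical=[D,B,E,f,F,C], logical=[f,F,C,D,B,E]
After op 6 (replace(4, 'c')): offset=3, physical=[D,c,E,f,F,C], logical=[f,F,C,D,c,E]
After op 7 (swap(2, 3)): offset=3, physical=[C,c,E,f,F,D], logical=[f,F,D,C,c,E]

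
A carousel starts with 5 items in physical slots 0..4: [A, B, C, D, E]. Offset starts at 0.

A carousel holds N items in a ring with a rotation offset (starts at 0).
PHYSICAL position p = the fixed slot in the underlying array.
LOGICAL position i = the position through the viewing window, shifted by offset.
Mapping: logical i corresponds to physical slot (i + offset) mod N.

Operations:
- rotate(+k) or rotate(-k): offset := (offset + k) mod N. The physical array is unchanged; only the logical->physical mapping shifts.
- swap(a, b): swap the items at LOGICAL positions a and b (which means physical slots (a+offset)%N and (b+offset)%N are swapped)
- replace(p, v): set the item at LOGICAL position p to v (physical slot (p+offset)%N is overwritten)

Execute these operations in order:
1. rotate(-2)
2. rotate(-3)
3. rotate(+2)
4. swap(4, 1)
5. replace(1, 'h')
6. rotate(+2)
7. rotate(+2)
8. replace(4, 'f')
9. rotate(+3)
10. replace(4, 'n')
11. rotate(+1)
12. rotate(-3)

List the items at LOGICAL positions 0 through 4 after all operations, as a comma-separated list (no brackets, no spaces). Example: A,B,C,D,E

After op 1 (rotate(-2)): offset=3, physical=[A,B,C,D,E], logical=[D,E,A,B,C]
After op 2 (rotate(-3)): offset=0, physical=[A,B,C,D,E], logical=[A,B,C,D,E]
After op 3 (rotate(+2)): offset=2, physical=[A,B,C,D,E], logical=[C,D,E,A,B]
After op 4 (swap(4, 1)): offset=2, physical=[A,D,C,B,E], logical=[C,B,E,A,D]
After op 5 (replace(1, 'h')): offset=2, physical=[A,D,C,h,E], logical=[C,h,E,A,D]
After op 6 (rotate(+2)): offset=4, physical=[A,D,C,h,E], logical=[E,A,D,C,h]
After op 7 (rotate(+2)): offset=1, physical=[A,D,C,h,E], logical=[D,C,h,E,A]
After op 8 (replace(4, 'f')): offset=1, physical=[f,D,C,h,E], logical=[D,C,h,E,f]
After op 9 (rotate(+3)): offset=4, physical=[f,D,C,h,E], logical=[E,f,D,C,h]
After op 10 (replace(4, 'n')): offset=4, physical=[f,D,C,n,E], logical=[E,f,D,C,n]
After op 11 (rotate(+1)): offset=0, physical=[f,D,C,n,E], logical=[f,D,C,n,E]
After op 12 (rotate(-3)): offset=2, physical=[f,D,C,n,E], logical=[C,n,E,f,D]

Answer: C,n,E,f,D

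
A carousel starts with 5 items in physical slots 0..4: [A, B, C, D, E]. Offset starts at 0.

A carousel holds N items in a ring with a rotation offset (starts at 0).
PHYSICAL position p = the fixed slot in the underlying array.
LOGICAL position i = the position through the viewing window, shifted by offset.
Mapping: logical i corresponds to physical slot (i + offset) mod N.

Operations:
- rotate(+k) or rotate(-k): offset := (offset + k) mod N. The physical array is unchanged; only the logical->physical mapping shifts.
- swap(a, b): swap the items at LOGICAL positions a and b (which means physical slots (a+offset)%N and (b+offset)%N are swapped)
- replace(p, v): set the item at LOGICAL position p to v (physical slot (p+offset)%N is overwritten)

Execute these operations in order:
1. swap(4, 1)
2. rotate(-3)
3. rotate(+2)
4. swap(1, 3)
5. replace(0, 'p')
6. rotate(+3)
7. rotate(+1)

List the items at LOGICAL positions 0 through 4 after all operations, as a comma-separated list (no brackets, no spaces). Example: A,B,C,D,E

Answer: D,p,C,E,A

Derivation:
After op 1 (swap(4, 1)): offset=0, physical=[A,E,C,D,B], logical=[A,E,C,D,B]
After op 2 (rotate(-3)): offset=2, physical=[A,E,C,D,B], logical=[C,D,B,A,E]
After op 3 (rotate(+2)): offset=4, physical=[A,E,C,D,B], logical=[B,A,E,C,D]
After op 4 (swap(1, 3)): offset=4, physical=[C,E,A,D,B], logical=[B,C,E,A,D]
After op 5 (replace(0, 'p')): offset=4, physical=[C,E,A,D,p], logical=[p,C,E,A,D]
After op 6 (rotate(+3)): offset=2, physical=[C,E,A,D,p], logical=[A,D,p,C,E]
After op 7 (rotate(+1)): offset=3, physical=[C,E,A,D,p], logical=[D,p,C,E,A]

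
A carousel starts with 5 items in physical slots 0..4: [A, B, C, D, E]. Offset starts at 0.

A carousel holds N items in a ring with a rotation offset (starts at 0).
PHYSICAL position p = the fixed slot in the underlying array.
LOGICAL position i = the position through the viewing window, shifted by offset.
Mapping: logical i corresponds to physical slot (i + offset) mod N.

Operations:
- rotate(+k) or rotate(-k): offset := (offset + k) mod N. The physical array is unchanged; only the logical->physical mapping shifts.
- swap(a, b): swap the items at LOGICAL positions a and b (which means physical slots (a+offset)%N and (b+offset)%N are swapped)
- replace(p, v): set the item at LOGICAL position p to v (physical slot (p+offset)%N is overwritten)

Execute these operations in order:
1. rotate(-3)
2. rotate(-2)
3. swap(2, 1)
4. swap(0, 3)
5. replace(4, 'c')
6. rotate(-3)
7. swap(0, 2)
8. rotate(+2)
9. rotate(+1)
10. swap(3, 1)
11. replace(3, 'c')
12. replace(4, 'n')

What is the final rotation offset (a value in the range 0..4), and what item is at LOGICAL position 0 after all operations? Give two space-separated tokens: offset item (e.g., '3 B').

After op 1 (rotate(-3)): offset=2, physical=[A,B,C,D,E], logical=[C,D,E,A,B]
After op 2 (rotate(-2)): offset=0, physical=[A,B,C,D,E], logical=[A,B,C,D,E]
After op 3 (swap(2, 1)): offset=0, physical=[A,C,B,D,E], logical=[A,C,B,D,E]
After op 4 (swap(0, 3)): offset=0, physical=[D,C,B,A,E], logical=[D,C,B,A,E]
After op 5 (replace(4, 'c')): offset=0, physical=[D,C,B,A,c], logical=[D,C,B,A,c]
After op 6 (rotate(-3)): offset=2, physical=[D,C,B,A,c], logical=[B,A,c,D,C]
After op 7 (swap(0, 2)): offset=2, physical=[D,C,c,A,B], logical=[c,A,B,D,C]
After op 8 (rotate(+2)): offset=4, physical=[D,C,c,A,B], logical=[B,D,C,c,A]
After op 9 (rotate(+1)): offset=0, physical=[D,C,c,A,B], logical=[D,C,c,A,B]
After op 10 (swap(3, 1)): offset=0, physical=[D,A,c,C,B], logical=[D,A,c,C,B]
After op 11 (replace(3, 'c')): offset=0, physical=[D,A,c,c,B], logical=[D,A,c,c,B]
After op 12 (replace(4, 'n')): offset=0, physical=[D,A,c,c,n], logical=[D,A,c,c,n]

Answer: 0 D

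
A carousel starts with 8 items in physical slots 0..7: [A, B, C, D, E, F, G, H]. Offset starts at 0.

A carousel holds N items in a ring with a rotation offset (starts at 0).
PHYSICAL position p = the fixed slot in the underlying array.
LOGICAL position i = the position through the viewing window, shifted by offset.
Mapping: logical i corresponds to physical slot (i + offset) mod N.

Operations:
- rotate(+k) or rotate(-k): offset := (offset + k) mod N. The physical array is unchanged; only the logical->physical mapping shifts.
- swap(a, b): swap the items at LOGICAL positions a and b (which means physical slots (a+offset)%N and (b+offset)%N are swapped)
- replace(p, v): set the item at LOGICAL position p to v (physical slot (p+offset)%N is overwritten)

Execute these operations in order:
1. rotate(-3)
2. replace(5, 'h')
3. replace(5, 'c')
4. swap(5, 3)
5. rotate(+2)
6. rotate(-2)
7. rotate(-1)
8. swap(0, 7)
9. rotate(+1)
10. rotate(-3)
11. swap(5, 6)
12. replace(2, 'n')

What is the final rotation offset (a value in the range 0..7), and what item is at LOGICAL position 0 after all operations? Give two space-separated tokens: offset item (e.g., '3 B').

Answer: 2 A

Derivation:
After op 1 (rotate(-3)): offset=5, physical=[A,B,C,D,E,F,G,H], logical=[F,G,H,A,B,C,D,E]
After op 2 (replace(5, 'h')): offset=5, physical=[A,B,h,D,E,F,G,H], logical=[F,G,H,A,B,h,D,E]
After op 3 (replace(5, 'c')): offset=5, physical=[A,B,c,D,E,F,G,H], logical=[F,G,H,A,B,c,D,E]
After op 4 (swap(5, 3)): offset=5, physical=[c,B,A,D,E,F,G,H], logical=[F,G,H,c,B,A,D,E]
After op 5 (rotate(+2)): offset=7, physical=[c,B,A,D,E,F,G,H], logical=[H,c,B,A,D,E,F,G]
After op 6 (rotate(-2)): offset=5, physical=[c,B,A,D,E,F,G,H], logical=[F,G,H,c,B,A,D,E]
After op 7 (rotate(-1)): offset=4, physical=[c,B,A,D,E,F,G,H], logical=[E,F,G,H,c,B,A,D]
After op 8 (swap(0, 7)): offset=4, physical=[c,B,A,E,D,F,G,H], logical=[D,F,G,H,c,B,A,E]
After op 9 (rotate(+1)): offset=5, physical=[c,B,A,E,D,F,G,H], logical=[F,G,H,c,B,A,E,D]
After op 10 (rotate(-3)): offset=2, physical=[c,B,A,E,D,F,G,H], logical=[A,E,D,F,G,H,c,B]
After op 11 (swap(5, 6)): offset=2, physical=[H,B,A,E,D,F,G,c], logical=[A,E,D,F,G,c,H,B]
After op 12 (replace(2, 'n')): offset=2, physical=[H,B,A,E,n,F,G,c], logical=[A,E,n,F,G,c,H,B]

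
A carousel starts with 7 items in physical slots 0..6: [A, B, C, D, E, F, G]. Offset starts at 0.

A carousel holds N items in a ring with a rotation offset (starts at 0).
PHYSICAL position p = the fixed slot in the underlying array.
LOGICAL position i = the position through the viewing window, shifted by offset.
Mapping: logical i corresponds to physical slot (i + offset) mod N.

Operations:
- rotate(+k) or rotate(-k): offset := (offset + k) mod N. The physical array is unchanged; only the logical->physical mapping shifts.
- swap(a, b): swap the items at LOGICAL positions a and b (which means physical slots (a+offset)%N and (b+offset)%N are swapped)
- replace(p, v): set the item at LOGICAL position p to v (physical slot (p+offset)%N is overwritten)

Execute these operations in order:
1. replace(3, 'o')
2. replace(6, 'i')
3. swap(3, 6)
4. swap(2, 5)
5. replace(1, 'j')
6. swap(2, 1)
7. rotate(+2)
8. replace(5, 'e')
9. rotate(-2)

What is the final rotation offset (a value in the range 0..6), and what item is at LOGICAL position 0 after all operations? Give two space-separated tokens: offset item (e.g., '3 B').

Answer: 0 e

Derivation:
After op 1 (replace(3, 'o')): offset=0, physical=[A,B,C,o,E,F,G], logical=[A,B,C,o,E,F,G]
After op 2 (replace(6, 'i')): offset=0, physical=[A,B,C,o,E,F,i], logical=[A,B,C,o,E,F,i]
After op 3 (swap(3, 6)): offset=0, physical=[A,B,C,i,E,F,o], logical=[A,B,C,i,E,F,o]
After op 4 (swap(2, 5)): offset=0, physical=[A,B,F,i,E,C,o], logical=[A,B,F,i,E,C,o]
After op 5 (replace(1, 'j')): offset=0, physical=[A,j,F,i,E,C,o], logical=[A,j,F,i,E,C,o]
After op 6 (swap(2, 1)): offset=0, physical=[A,F,j,i,E,C,o], logical=[A,F,j,i,E,C,o]
After op 7 (rotate(+2)): offset=2, physical=[A,F,j,i,E,C,o], logical=[j,i,E,C,o,A,F]
After op 8 (replace(5, 'e')): offset=2, physical=[e,F,j,i,E,C,o], logical=[j,i,E,C,o,e,F]
After op 9 (rotate(-2)): offset=0, physical=[e,F,j,i,E,C,o], logical=[e,F,j,i,E,C,o]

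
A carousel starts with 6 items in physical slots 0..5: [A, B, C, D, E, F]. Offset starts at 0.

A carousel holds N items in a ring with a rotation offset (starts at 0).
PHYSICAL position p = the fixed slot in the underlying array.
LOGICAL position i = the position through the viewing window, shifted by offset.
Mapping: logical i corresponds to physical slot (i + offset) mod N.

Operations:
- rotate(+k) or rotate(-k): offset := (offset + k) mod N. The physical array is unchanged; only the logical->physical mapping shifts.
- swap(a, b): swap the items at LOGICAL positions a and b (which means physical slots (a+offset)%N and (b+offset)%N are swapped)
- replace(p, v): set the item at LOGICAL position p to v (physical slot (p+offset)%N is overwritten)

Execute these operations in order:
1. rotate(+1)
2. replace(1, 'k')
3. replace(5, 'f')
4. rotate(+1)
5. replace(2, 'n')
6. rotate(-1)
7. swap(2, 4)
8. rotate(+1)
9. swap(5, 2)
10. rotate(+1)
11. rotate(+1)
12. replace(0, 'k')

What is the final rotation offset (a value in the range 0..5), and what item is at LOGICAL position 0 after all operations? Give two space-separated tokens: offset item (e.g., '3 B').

Answer: 4 k

Derivation:
After op 1 (rotate(+1)): offset=1, physical=[A,B,C,D,E,F], logical=[B,C,D,E,F,A]
After op 2 (replace(1, 'k')): offset=1, physical=[A,B,k,D,E,F], logical=[B,k,D,E,F,A]
After op 3 (replace(5, 'f')): offset=1, physical=[f,B,k,D,E,F], logical=[B,k,D,E,F,f]
After op 4 (rotate(+1)): offset=2, physical=[f,B,k,D,E,F], logical=[k,D,E,F,f,B]
After op 5 (replace(2, 'n')): offset=2, physical=[f,B,k,D,n,F], logical=[k,D,n,F,f,B]
After op 6 (rotate(-1)): offset=1, physical=[f,B,k,D,n,F], logical=[B,k,D,n,F,f]
After op 7 (swap(2, 4)): offset=1, physical=[f,B,k,F,n,D], logical=[B,k,F,n,D,f]
After op 8 (rotate(+1)): offset=2, physical=[f,B,k,F,n,D], logical=[k,F,n,D,f,B]
After op 9 (swap(5, 2)): offset=2, physical=[f,n,k,F,B,D], logical=[k,F,B,D,f,n]
After op 10 (rotate(+1)): offset=3, physical=[f,n,k,F,B,D], logical=[F,B,D,f,n,k]
After op 11 (rotate(+1)): offset=4, physical=[f,n,k,F,B,D], logical=[B,D,f,n,k,F]
After op 12 (replace(0, 'k')): offset=4, physical=[f,n,k,F,k,D], logical=[k,D,f,n,k,F]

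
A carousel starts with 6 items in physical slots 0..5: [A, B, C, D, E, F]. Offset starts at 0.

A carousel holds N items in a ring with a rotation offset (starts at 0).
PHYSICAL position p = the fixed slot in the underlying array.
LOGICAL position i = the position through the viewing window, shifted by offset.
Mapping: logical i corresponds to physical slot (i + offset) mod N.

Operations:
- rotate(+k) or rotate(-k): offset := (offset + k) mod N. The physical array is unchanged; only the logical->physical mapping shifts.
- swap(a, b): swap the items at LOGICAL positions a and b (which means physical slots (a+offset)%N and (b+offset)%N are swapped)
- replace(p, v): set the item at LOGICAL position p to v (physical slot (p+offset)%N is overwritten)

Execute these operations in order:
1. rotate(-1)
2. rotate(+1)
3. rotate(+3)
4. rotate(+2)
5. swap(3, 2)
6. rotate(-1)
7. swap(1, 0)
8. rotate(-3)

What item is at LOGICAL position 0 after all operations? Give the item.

Answer: C

Derivation:
After op 1 (rotate(-1)): offset=5, physical=[A,B,C,D,E,F], logical=[F,A,B,C,D,E]
After op 2 (rotate(+1)): offset=0, physical=[A,B,C,D,E,F], logical=[A,B,C,D,E,F]
After op 3 (rotate(+3)): offset=3, physical=[A,B,C,D,E,F], logical=[D,E,F,A,B,C]
After op 4 (rotate(+2)): offset=5, physical=[A,B,C,D,E,F], logical=[F,A,B,C,D,E]
After op 5 (swap(3, 2)): offset=5, physical=[A,C,B,D,E,F], logical=[F,A,C,B,D,E]
After op 6 (rotate(-1)): offset=4, physical=[A,C,B,D,E,F], logical=[E,F,A,C,B,D]
After op 7 (swap(1, 0)): offset=4, physical=[A,C,B,D,F,E], logical=[F,E,A,C,B,D]
After op 8 (rotate(-3)): offset=1, physical=[A,C,B,D,F,E], logical=[C,B,D,F,E,A]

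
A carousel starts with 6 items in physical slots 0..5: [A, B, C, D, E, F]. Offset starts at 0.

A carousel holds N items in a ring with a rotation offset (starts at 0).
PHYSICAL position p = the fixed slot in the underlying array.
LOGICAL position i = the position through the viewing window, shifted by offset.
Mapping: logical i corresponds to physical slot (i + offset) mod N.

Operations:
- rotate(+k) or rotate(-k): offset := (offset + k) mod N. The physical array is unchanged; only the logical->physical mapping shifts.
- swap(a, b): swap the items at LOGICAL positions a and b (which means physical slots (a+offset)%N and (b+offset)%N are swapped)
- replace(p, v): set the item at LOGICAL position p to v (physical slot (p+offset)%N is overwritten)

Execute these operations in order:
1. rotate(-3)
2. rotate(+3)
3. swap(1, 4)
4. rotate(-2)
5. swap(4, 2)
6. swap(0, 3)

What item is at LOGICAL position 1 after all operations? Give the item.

After op 1 (rotate(-3)): offset=3, physical=[A,B,C,D,E,F], logical=[D,E,F,A,B,C]
After op 2 (rotate(+3)): offset=0, physical=[A,B,C,D,E,F], logical=[A,B,C,D,E,F]
After op 3 (swap(1, 4)): offset=0, physical=[A,E,C,D,B,F], logical=[A,E,C,D,B,F]
After op 4 (rotate(-2)): offset=4, physical=[A,E,C,D,B,F], logical=[B,F,A,E,C,D]
After op 5 (swap(4, 2)): offset=4, physical=[C,E,A,D,B,F], logical=[B,F,C,E,A,D]
After op 6 (swap(0, 3)): offset=4, physical=[C,B,A,D,E,F], logical=[E,F,C,B,A,D]

Answer: F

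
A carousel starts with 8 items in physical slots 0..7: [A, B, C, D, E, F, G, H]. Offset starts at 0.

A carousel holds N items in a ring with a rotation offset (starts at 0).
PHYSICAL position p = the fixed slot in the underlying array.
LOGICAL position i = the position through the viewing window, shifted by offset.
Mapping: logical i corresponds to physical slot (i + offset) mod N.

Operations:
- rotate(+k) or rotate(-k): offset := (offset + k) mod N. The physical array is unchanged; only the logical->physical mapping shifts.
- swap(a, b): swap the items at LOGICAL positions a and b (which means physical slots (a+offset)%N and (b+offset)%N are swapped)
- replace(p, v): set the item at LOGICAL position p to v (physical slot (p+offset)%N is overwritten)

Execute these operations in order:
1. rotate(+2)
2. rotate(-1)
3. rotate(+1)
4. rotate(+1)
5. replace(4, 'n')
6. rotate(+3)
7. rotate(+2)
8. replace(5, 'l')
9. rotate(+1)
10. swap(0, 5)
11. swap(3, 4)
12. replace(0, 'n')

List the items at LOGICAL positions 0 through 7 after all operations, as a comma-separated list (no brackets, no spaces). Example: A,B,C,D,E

After op 1 (rotate(+2)): offset=2, physical=[A,B,C,D,E,F,G,H], logical=[C,D,E,F,G,H,A,B]
After op 2 (rotate(-1)): offset=1, physical=[A,B,C,D,E,F,G,H], logical=[B,C,D,E,F,G,H,A]
After op 3 (rotate(+1)): offset=2, physical=[A,B,C,D,E,F,G,H], logical=[C,D,E,F,G,H,A,B]
After op 4 (rotate(+1)): offset=3, physical=[A,B,C,D,E,F,G,H], logical=[D,E,F,G,H,A,B,C]
After op 5 (replace(4, 'n')): offset=3, physical=[A,B,C,D,E,F,G,n], logical=[D,E,F,G,n,A,B,C]
After op 6 (rotate(+3)): offset=6, physical=[A,B,C,D,E,F,G,n], logical=[G,n,A,B,C,D,E,F]
After op 7 (rotate(+2)): offset=0, physical=[A,B,C,D,E,F,G,n], logical=[A,B,C,D,E,F,G,n]
After op 8 (replace(5, 'l')): offset=0, physical=[A,B,C,D,E,l,G,n], logical=[A,B,C,D,E,l,G,n]
After op 9 (rotate(+1)): offset=1, physical=[A,B,C,D,E,l,G,n], logical=[B,C,D,E,l,G,n,A]
After op 10 (swap(0, 5)): offset=1, physical=[A,G,C,D,E,l,B,n], logical=[G,C,D,E,l,B,n,A]
After op 11 (swap(3, 4)): offset=1, physical=[A,G,C,D,l,E,B,n], logical=[G,C,D,l,E,B,n,A]
After op 12 (replace(0, 'n')): offset=1, physical=[A,n,C,D,l,E,B,n], logical=[n,C,D,l,E,B,n,A]

Answer: n,C,D,l,E,B,n,A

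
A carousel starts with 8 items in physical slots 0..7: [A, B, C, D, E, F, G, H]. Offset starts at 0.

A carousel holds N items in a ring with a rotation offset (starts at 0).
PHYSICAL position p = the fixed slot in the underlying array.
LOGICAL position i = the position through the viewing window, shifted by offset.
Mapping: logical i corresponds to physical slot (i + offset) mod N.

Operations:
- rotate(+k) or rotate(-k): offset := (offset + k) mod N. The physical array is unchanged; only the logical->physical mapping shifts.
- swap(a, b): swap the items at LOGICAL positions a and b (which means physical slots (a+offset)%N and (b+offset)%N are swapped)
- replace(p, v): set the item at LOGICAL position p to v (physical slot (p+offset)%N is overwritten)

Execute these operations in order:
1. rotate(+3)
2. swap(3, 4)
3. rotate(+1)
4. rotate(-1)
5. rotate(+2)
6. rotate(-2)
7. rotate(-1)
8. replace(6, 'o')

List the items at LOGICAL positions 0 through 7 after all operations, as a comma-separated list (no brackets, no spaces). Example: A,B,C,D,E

After op 1 (rotate(+3)): offset=3, physical=[A,B,C,D,E,F,G,H], logical=[D,E,F,G,H,A,B,C]
After op 2 (swap(3, 4)): offset=3, physical=[A,B,C,D,E,F,H,G], logical=[D,E,F,H,G,A,B,C]
After op 3 (rotate(+1)): offset=4, physical=[A,B,C,D,E,F,H,G], logical=[E,F,H,G,A,B,C,D]
After op 4 (rotate(-1)): offset=3, physical=[A,B,C,D,E,F,H,G], logical=[D,E,F,H,G,A,B,C]
After op 5 (rotate(+2)): offset=5, physical=[A,B,C,D,E,F,H,G], logical=[F,H,G,A,B,C,D,E]
After op 6 (rotate(-2)): offset=3, physical=[A,B,C,D,E,F,H,G], logical=[D,E,F,H,G,A,B,C]
After op 7 (rotate(-1)): offset=2, physical=[A,B,C,D,E,F,H,G], logical=[C,D,E,F,H,G,A,B]
After op 8 (replace(6, 'o')): offset=2, physical=[o,B,C,D,E,F,H,G], logical=[C,D,E,F,H,G,o,B]

Answer: C,D,E,F,H,G,o,B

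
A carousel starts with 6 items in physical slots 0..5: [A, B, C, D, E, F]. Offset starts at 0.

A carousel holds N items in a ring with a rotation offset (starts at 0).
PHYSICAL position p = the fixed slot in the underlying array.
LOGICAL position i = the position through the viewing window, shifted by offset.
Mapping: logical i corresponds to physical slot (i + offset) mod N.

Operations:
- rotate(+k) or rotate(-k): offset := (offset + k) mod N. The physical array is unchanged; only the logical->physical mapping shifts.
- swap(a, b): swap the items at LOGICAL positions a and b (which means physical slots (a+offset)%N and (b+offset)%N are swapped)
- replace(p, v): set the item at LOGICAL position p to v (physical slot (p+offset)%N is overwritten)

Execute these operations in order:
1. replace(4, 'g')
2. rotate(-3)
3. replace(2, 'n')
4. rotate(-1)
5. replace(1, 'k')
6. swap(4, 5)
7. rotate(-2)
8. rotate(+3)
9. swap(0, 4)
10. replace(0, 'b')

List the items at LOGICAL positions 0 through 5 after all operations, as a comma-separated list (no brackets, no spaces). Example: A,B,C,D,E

After op 1 (replace(4, 'g')): offset=0, physical=[A,B,C,D,g,F], logical=[A,B,C,D,g,F]
After op 2 (rotate(-3)): offset=3, physical=[A,B,C,D,g,F], logical=[D,g,F,A,B,C]
After op 3 (replace(2, 'n')): offset=3, physical=[A,B,C,D,g,n], logical=[D,g,n,A,B,C]
After op 4 (rotate(-1)): offset=2, physical=[A,B,C,D,g,n], logical=[C,D,g,n,A,B]
After op 5 (replace(1, 'k')): offset=2, physical=[A,B,C,k,g,n], logical=[C,k,g,n,A,B]
After op 6 (swap(4, 5)): offset=2, physical=[B,A,C,k,g,n], logical=[C,k,g,n,B,A]
After op 7 (rotate(-2)): offset=0, physical=[B,A,C,k,g,n], logical=[B,A,C,k,g,n]
After op 8 (rotate(+3)): offset=3, physical=[B,A,C,k,g,n], logical=[k,g,n,B,A,C]
After op 9 (swap(0, 4)): offset=3, physical=[B,k,C,A,g,n], logical=[A,g,n,B,k,C]
After op 10 (replace(0, 'b')): offset=3, physical=[B,k,C,b,g,n], logical=[b,g,n,B,k,C]

Answer: b,g,n,B,k,C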